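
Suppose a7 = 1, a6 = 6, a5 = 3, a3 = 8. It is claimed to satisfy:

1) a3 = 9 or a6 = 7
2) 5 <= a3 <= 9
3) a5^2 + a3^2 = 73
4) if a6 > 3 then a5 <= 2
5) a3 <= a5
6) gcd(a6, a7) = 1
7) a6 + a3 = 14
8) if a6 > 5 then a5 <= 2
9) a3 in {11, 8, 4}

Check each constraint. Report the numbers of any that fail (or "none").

1) a3 = 8 ≠ 9 and a6 = 6 ≠ 7; both disjuncts false — violated.
2) a3 = 8 lies in [5, 9] — satisfied.
3) a5^2 + a3^2 = 3^2 + 8^2 = 9 + 64 = 73 — satisfied.
4) a6 = 6 > 3, so we need a5 ≤ 2; but a5 = 3 > 2 — violated.
5) a3 = 8, a5 = 3; 8 > 3 (want ≤) — violated.
6) gcd(6, 1) = 1 — satisfied.
7) a6 + a3 = 6 + 8 = 14 — satisfied.
8) a6 = 6 > 5, so we need a5 ≤ 2; but a5 = 3 > 2 — violated.
9) a3 = 8 is in {11, 8, 4} — satisfied.

Constraints 1, 4, 5, 8 are violated.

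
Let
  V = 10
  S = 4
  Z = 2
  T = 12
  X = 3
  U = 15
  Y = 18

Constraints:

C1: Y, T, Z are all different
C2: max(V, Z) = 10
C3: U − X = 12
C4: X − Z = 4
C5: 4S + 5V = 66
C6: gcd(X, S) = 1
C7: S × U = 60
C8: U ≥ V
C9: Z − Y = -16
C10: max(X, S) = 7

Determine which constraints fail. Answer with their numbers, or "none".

C1: values 18, 12, 2 are pairwise distinct — satisfied.
C2: max(10, 2) = 10 — satisfied.
C3: U − X = 15 − 3 = 12 — satisfied.
C4: X − Z = 3 − 2 = 1, not 4 — violated.
C5: 4S + 5V = 4(4) + 5(10) = 66 — satisfied.
C6: gcd(3, 4) = 1 — satisfied.
C7: S × U = 4 × 15 = 60 — satisfied.
C8: U = 15, V = 10; 15 ≥ 10 — satisfied.
C9: Z − Y = 2 − 18 = -16 — satisfied.
C10: max(3, 4) = 4, not 7 — violated.

Violated: 4 and 10.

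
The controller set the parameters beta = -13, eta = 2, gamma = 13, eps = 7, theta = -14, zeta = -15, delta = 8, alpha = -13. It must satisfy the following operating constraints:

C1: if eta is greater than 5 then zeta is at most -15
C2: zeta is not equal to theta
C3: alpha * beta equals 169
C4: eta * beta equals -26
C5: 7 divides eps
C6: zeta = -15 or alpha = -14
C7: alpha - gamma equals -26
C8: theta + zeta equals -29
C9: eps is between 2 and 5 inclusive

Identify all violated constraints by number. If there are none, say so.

C1: eta = 2, not > 5; antecedent false, conditional vacuously true — satisfied.
C2: zeta = -15, theta = -14; distinct — satisfied.
C3: alpha * beta = -13 * (-13) = 169 — satisfied.
C4: eta * beta = 2 * (-13) = -26 — satisfied.
C5: 7 / 7 = 1, so 7 divides 7 — satisfied.
C6: zeta = -15 = -15 (first disjunct) — satisfied.
C7: alpha - gamma = -13 - 13 = -26 — satisfied.
C8: theta + zeta = -14 + (-15) = -29 — satisfied.
C9: eps = 7 is outside [2, 5] — violated.

Constraint 9 does not hold.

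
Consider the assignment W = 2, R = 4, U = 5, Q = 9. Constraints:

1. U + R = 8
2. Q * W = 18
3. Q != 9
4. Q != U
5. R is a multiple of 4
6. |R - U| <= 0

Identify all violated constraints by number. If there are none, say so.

1. U + R = 5 + 4 = 9, not 8  FAIL
2. Q * W = 9 * 2 = 18  OK
3. Q = 9, but 9 is required to differ  FAIL
4. Q = 9, U = 5; distinct  OK
5. 4 / 4 = 1, so 4 divides 4  OK
6. |4 - 5| = 1; 1 > 0, exceeds bound 0  FAIL

No — constraints 1, 3, and 6 are not satisfied.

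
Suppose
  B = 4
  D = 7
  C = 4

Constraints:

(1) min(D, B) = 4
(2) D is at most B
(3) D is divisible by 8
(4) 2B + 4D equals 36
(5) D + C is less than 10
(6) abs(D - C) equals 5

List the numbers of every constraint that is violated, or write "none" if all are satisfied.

(1) min(7, 4) = 4  ✓
(2) D = 7, B = 4; 7 > 4 (want ≤)  ✗
(3) 7 = 8*0 + 7, so 8 does not divide 7  ✗
(4) 2B + 4D = 2(4) + 4(7) = 36  ✓
(5) D + C = 7 + 4 = 11; 11 ≥ 10, bound 10 not met  ✗
(6) abs(7 - 4) = 3, not 5  ✗

Violated: 2, 3, 5, 6.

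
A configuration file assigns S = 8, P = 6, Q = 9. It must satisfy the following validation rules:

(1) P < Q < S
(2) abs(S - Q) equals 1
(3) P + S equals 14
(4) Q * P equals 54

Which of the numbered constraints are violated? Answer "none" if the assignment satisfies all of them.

The assignment fails constraint 1.

(1) values 6, 9, 8; Q = 9 is not < S = 8 — violated.
(2) abs(8 - 9) = 1 — satisfied.
(3) P + S = 6 + 8 = 14 — satisfied.
(4) Q * P = 9 * 6 = 54 — satisfied.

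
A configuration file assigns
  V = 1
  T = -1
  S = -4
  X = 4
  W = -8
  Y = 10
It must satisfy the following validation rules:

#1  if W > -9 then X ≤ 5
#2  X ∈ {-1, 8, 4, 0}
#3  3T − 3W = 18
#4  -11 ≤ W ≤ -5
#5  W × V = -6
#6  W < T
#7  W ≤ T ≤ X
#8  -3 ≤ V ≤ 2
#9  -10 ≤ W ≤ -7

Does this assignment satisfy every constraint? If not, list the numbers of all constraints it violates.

No — constraints 3 and 5 are not satisfied.

#1 W = -8 > -9, so we need X ≤ 5; X = 4 ≤ 5 — holds.
#2 X = 4 is in {-1, 8, 4, 0} — holds.
#3 3T − 3W = 3(-1) − 3(-8) = 21, not 18 — does not hold.
#4 W = -8 lies in [-11, -5] — holds.
#5 W × V = -8 × 1 = -8, not -6 — does not hold.
#6 W = -8, T = -1; -8 < -1 — holds.
#7 values -8 ≤ -1 ≤ 4 — holds.
#8 V = 1 lies in [-3, 2] — holds.
#9 W = -8 lies in [-10, -7] — holds.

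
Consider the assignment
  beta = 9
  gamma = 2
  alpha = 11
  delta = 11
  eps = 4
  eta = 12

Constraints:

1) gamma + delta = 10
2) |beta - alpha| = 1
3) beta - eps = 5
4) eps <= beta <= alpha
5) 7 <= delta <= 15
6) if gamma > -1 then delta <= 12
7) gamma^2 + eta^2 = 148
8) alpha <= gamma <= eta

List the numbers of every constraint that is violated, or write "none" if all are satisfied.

1) gamma + delta = 2 + 11 = 13, not 10  false
2) |9 - 11| = 2, not 1  false
3) beta - eps = 9 - 4 = 5  true
4) values 4 <= 9 <= 11  true
5) delta = 11 lies in [7, 15]  true
6) gamma = 2 > -1, so we need delta ≤ 12; delta = 11 ≤ 12  true
7) gamma^2 + eta^2 = 2^2 + 12^2 = 4 + 144 = 148  true
8) values 11, 2, 12; alpha = 11 is not <= gamma = 2  false

No — constraints 1, 2, 8 are not satisfied.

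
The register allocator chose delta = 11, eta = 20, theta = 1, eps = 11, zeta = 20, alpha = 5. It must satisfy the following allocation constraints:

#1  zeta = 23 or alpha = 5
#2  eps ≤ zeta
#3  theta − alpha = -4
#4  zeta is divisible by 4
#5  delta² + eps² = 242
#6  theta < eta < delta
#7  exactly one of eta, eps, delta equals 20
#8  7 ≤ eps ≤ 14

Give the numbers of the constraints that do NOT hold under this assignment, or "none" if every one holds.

Constraint 6 does not hold.

#1 zeta = 20 ≠ 23, but alpha = 5 = 5 (second disjunct) — holds.
#2 eps = 11, zeta = 20; 11 ≤ 20 — holds.
#3 theta − alpha = 1 − 5 = -4 — holds.
#4 20 / 4 = 5, so 4 divides 20 — holds.
#5 delta² + eps² = 11² + 11² = 121 + 121 = 242 — holds.
#6 values 1, 20, 11; eta = 20 is not < delta = 11 — fails.
#7 eta=20, eps=11, delta=11; 1 of them equals 20 — holds.
#8 eps = 11 lies in [7, 14] — holds.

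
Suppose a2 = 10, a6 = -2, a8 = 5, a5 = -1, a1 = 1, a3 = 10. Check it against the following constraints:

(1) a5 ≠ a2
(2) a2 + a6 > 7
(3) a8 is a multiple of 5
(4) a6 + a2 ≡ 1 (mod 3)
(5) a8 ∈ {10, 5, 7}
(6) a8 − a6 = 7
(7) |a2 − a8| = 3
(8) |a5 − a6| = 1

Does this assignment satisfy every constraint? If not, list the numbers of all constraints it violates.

Constraints 4, 7 do not hold.

(1) a5 = -1, a2 = 10; distinct — holds.
(2) a2 + a6 = 10 + (-2) = 8; 8 > 7 — holds.
(3) 5 / 5 = 1, so 5 divides 5 — holds.
(4) a6 + a2 = 8; 8 mod 3 = 2, not 1 — fails.
(5) a8 = 5 is in {10, 5, 7} — holds.
(6) a8 − a6 = 5 − (-2) = 7 — holds.
(7) |10 − 5| = 5, not 3 — fails.
(8) |-1 − (-2)| = 1 — holds.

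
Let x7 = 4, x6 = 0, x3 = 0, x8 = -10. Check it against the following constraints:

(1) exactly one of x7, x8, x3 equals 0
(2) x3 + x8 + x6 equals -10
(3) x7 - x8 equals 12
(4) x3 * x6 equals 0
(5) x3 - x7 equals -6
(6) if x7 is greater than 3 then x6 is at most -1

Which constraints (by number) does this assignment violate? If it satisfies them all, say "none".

(1) x7=4, x8=-10, x3=0; 1 of them equals 0  holds
(2) x3 + x8 + x6 = 0 + (-10) + 0 = -10  holds
(3) x7 - x8 = 4 - (-10) = 14, not 12  fails
(4) x3 * x6 = 0 * 0 = 0  holds
(5) x3 - x7 = 0 - 4 = -4, not -6  fails
(6) x7 = 4 > 3, so we need x6 ≤ -1; but x6 = 0 > -1  fails

No — constraints 3, 5, and 6 are not satisfied.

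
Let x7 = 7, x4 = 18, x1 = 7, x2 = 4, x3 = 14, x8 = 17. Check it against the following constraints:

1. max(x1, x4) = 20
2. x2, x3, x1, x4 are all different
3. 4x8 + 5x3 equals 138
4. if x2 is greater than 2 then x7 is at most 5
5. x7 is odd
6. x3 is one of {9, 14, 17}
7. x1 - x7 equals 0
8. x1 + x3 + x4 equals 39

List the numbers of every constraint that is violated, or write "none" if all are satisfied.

1. max(7, 18) = 18, not 20 — fails.
2. values 4, 14, 7, 18 are pairwise distinct — holds.
3. 4x8 + 5x3 = 4(17) + 5(14) = 138 — holds.
4. x2 = 4 > 2, so we need x7 ≤ 5; but x7 = 7 > 5 — fails.
5. x7 = 7 is odd — holds.
6. x3 = 14 is in {9, 14, 17} — holds.
7. x1 - x7 = 7 - 7 = 0 — holds.
8. x1 + x3 + x4 = 7 + 14 + 18 = 39 — holds.

Violated: 1, 4.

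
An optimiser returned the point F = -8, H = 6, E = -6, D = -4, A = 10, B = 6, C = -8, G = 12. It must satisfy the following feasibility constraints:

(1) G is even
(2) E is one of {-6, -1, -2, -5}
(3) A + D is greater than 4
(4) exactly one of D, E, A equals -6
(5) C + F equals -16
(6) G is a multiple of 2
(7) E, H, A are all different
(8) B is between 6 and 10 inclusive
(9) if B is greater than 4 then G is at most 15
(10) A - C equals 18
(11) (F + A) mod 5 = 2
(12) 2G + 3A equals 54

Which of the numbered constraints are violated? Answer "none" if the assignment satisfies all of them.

(1) G = 12 is even — satisfied.
(2) E = -6 is in {-6, -1, -2, -5} — satisfied.
(3) A + D = 10 + (-4) = 6; 6 > 4 — satisfied.
(4) D=-4, E=-6, A=10; 1 of them equals -6 — satisfied.
(5) C + F = -8 + (-8) = -16 — satisfied.
(6) 12 / 2 = 6, so 2 divides 12 — satisfied.
(7) values -6, 6, 10 are pairwise distinct — satisfied.
(8) B = 6 lies in [6, 10] — satisfied.
(9) B = 6 > 4, so we need G ≤ 15; G = 12 ≤ 15 — satisfied.
(10) A - C = 10 - (-8) = 18 — satisfied.
(11) F + A = 2; 2 mod 5 = 2 — satisfied.
(12) 2G + 3A = 2(12) + 3(10) = 54 — satisfied.

All constraints are satisfied.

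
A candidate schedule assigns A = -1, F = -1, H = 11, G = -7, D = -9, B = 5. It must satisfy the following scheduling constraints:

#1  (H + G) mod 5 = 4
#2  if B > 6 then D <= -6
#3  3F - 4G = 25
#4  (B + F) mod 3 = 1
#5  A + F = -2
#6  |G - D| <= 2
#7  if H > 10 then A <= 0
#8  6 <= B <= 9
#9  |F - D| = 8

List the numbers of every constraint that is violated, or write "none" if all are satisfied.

Constraint 8 is violated.

#1 H + G = 4; 4 mod 5 = 4 — OK.
#2 B = 5, not > 6; antecedent false, conditional vacuously true — OK.
#3 3F - 4G = 3(-1) - 4(-7) = 25 — OK.
#4 B + F = 4; 4 mod 3 = 1 — OK.
#5 A + F = -1 + (-1) = -2 — OK.
#6 |-7 - (-9)| = 2; 2 ≤ 2 — OK.
#7 H = 11 > 10, so we need A ≤ 0; A = -1 ≤ 0 — OK.
#8 B = 5 is outside [6, 9] — violated.
#9 |-1 - (-9)| = 8 — OK.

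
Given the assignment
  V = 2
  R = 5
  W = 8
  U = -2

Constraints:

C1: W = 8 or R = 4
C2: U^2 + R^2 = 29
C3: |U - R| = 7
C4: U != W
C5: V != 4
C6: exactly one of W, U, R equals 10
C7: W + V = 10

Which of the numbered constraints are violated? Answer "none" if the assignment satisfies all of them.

Violated: 6.

C1: W = 8 = 8 (first disjunct) — OK.
C2: U^2 + R^2 = (-2)^2 + 5^2 = 4 + 25 = 29 — OK.
C3: |-2 - 5| = 7 — OK.
C4: U = -2, W = 8; distinct — OK.
C5: V = 2, and 2 ≠ 4 — OK.
C6: W=8, U=-2, R=5; 0 of them equal 10, not exactly one — violated.
C7: W + V = 8 + 2 = 10 — OK.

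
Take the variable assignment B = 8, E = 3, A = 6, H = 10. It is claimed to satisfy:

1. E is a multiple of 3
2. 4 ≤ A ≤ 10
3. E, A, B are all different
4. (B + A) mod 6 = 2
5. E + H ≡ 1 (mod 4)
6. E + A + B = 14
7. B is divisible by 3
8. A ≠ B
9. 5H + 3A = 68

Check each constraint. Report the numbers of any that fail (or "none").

1. 3 / 3 = 1, so 3 divides 3  yes
2. A = 6 lies in [4, 10]  yes
3. values 3, 6, 8 are pairwise distinct  yes
4. B + A = 14; 14 mod 6 = 2  yes
5. E + H = 13; 13 mod 4 = 1  yes
6. E + A + B = 3 + 6 + 8 = 17, not 14  no
7. 8 = 3×2 + 2, so 3 does not divide 8  no
8. A = 6, B = 8; distinct  yes
9. 5H + 3A = 5(10) + 3(6) = 68  yes

The assignment fails constraints 6 and 7.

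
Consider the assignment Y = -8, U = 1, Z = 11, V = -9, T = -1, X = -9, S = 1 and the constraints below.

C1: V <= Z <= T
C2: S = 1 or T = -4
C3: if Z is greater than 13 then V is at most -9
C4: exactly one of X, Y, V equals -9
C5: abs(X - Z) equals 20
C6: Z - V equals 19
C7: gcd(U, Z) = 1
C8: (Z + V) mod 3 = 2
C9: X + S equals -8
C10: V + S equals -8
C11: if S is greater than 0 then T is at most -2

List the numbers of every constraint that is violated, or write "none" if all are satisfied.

Violated: 1, 4, 6, 11.

C1: values -9, 11, -1; Z = 11 is not <= T = -1 — violated.
C2: S = 1 = 1 (first disjunct) — OK.
C3: Z = 11, not > 13; antecedent false, conditional vacuously true — OK.
C4: X=-9, Y=-8, V=-9; 2 of them equal -9, not exactly one — violated.
C5: abs(-9 - 11) = 20 — OK.
C6: Z - V = 11 - (-9) = 20, not 19 — violated.
C7: gcd(1, 11) = 1 — OK.
C8: Z + V = 2; 2 mod 3 = 2 — OK.
C9: X + S = -9 + 1 = -8 — OK.
C10: V + S = -9 + 1 = -8 — OK.
C11: S = 1 > 0, so we need T ≤ -2; but T = -1 > -2 — violated.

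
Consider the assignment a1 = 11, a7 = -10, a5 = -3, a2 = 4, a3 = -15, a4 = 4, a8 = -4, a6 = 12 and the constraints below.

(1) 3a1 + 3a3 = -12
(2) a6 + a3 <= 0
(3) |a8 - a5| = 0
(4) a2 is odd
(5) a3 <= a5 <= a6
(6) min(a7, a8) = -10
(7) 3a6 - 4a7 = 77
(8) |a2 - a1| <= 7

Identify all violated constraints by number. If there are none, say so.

Constraints 3, 4, and 7 do not hold.

(1) 3a1 + 3a3 = 3(11) + 3(-15) = -12  OK
(2) a6 + a3 = 12 + (-15) = -3; -3 ≤ 0  OK
(3) |-4 - (-3)| = 1, not 0  FAIL
(4) a2 = 4 is even  FAIL
(5) values -15 <= -3 <= 12  OK
(6) min(-10, -4) = -10  OK
(7) 3a6 - 4a7 = 3(12) - 4(-10) = 76, not 77  FAIL
(8) |4 - 11| = 7; 7 ≤ 7  OK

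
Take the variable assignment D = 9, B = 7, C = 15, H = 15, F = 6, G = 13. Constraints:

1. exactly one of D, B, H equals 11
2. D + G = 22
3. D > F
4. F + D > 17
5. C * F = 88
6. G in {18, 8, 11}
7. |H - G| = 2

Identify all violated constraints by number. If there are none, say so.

No — constraints 1, 4, 5, and 6 are not satisfied.

1. D=9, B=7, H=15; 0 of them equal 11, not exactly one — fails.
2. D + G = 9 + 13 = 22 — holds.
3. D = 9, F = 6; 9 > 6 — holds.
4. F + D = 6 + 9 = 15; 15 ≤ 17, bound 17 not met — fails.
5. C * F = 15 * 6 = 90, not 88 — fails.
6. G = 13 is not in {18, 8, 11} — fails.
7. |15 - 13| = 2 — holds.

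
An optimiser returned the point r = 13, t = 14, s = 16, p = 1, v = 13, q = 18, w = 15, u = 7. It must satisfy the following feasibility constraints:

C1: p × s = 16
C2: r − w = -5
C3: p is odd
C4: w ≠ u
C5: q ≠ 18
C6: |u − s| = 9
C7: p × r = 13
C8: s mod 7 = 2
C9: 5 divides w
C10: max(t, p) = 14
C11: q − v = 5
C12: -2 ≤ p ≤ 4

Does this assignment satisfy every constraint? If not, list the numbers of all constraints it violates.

C1: p × s = 1 × 16 = 16 — holds.
C2: r − w = 13 − 15 = -2, not -5 — does not hold.
C3: p = 1 is odd — holds.
C4: w = 15, u = 7; distinct — holds.
C5: q = 18, but 18 is required to differ — does not hold.
C6: |7 − 16| = 9 — holds.
C7: p × r = 1 × 13 = 13 — holds.
C8: 16 mod 7 = 2 — holds.
C9: 15 / 5 = 3, so 5 divides 15 — holds.
C10: max(14, 1) = 14 — holds.
C11: q − v = 18 − 13 = 5 — holds.
C12: p = 1 lies in [-2, 4] — holds.

Constraints 2, 5 do not hold.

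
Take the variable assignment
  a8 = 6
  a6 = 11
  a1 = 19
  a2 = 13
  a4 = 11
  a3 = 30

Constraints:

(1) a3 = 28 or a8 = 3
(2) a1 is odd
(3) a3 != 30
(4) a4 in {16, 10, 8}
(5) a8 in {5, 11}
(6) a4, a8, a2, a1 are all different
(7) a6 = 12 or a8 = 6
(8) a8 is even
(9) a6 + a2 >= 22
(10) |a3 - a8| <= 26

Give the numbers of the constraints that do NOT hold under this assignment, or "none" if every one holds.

Constraints 1, 3, 4, and 5 are violated.

(1) a3 = 30 ≠ 28 and a8 = 6 ≠ 3; both disjuncts false  no
(2) a1 = 19 is odd  yes
(3) a3 = 30, but 30 is required to differ  no
(4) a4 = 11 is not in {16, 10, 8}  no
(5) a8 = 6 is not in {5, 11}  no
(6) values 11, 6, 13, 19 are pairwise distinct  yes
(7) a6 = 11 ≠ 12, but a8 = 6 = 6 (second disjunct)  yes
(8) a8 = 6 is even  yes
(9) a6 + a2 = 11 + 13 = 24; 24 ≥ 22  yes
(10) |30 - 6| = 24; 24 ≤ 26  yes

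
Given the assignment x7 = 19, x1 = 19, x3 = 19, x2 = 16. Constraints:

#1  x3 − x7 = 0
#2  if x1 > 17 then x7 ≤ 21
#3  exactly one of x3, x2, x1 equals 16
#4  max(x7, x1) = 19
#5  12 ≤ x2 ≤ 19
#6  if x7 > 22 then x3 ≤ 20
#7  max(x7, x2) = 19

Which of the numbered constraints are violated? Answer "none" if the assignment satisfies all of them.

#1 x3 − x7 = 19 − 19 = 0 — holds.
#2 x1 = 19 > 17, so we need x7 ≤ 21; x7 = 19 ≤ 21 — holds.
#3 x3=19, x2=16, x1=19; 1 of them equals 16 — holds.
#4 max(19, 19) = 19 — holds.
#5 x2 = 16 lies in [12, 19] — holds.
#6 x7 = 19, not > 22; antecedent false, conditional vacuously true — holds.
#7 max(19, 16) = 19 — holds.

All constraints are satisfied.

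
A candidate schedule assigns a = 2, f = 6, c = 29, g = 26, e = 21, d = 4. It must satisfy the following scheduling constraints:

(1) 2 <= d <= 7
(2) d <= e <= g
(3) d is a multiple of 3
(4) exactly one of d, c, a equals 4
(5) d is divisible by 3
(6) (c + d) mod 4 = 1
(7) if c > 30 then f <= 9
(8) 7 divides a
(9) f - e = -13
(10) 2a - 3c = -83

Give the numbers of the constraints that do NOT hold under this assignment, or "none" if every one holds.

Constraints 3, 5, 8, and 9 do not hold.

(1) d = 4 lies in [2, 7] — satisfied.
(2) values 4 <= 21 <= 26 — satisfied.
(3) 4 = 3*1 + 1, so 3 does not divide 4 — violated.
(4) d=4, c=29, a=2; 1 of them equals 4 — satisfied.
(5) 4 = 3*1 + 1, so 3 does not divide 4 — violated.
(6) c + d = 33; 33 mod 4 = 1 — satisfied.
(7) c = 29, not > 30; antecedent false, conditional vacuously true — satisfied.
(8) 2 = 7*0 + 2, so 7 does not divide 2 — violated.
(9) f - e = 6 - 21 = -15, not -13 — violated.
(10) 2a - 3c = 2(2) - 3(29) = -83 — satisfied.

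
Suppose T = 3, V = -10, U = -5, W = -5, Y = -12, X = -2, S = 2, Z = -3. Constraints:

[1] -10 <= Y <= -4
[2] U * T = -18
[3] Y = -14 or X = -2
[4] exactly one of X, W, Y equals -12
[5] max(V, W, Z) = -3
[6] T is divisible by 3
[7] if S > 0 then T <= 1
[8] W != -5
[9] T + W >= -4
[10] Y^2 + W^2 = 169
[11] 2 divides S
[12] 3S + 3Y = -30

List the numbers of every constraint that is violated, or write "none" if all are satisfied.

[1] Y = -12 is outside [-10, -4]  false
[2] U * T = -5 * 3 = -15, not -18  false
[3] Y = -12 ≠ -14, but X = -2 = -2 (second disjunct)  true
[4] X=-2, W=-5, Y=-12; 1 of them equals -12  true
[5] max(-10, -5, -3) = -3  true
[6] 3 / 3 = 1, so 3 divides 3  true
[7] S = 2 > 0, so we need T ≤ 1; but T = 3 > 1  false
[8] W = -5, but -5 is required to differ  false
[9] T + W = 3 + (-5) = -2; -2 ≥ -4  true
[10] Y^2 + W^2 = (-12)^2 + (-5)^2 = 144 + 25 = 169  true
[11] 2 / 2 = 1, so 2 divides 2  true
[12] 3S + 3Y = 3(2) + 3(-12) = -30  true

The assignment fails constraints 1, 2, 7, and 8.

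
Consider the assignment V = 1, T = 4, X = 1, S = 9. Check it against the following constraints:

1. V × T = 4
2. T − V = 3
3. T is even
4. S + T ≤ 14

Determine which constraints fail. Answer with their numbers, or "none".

1. V × T = 1 × 4 = 4  ✓
2. T − V = 4 − 1 = 3  ✓
3. T = 4 is even  ✓
4. S + T = 9 + 4 = 13; 13 ≤ 14  ✓

All constraints are satisfied.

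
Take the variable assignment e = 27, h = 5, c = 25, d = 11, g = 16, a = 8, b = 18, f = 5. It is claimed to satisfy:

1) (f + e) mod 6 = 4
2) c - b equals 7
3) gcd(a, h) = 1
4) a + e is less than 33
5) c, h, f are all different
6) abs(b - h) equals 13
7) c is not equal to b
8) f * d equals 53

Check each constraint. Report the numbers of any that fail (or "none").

The assignment fails constraints 1, 4, 5, 8.

1) f + e = 32; 32 mod 6 = 2, not 4  fails
2) c - b = 25 - 18 = 7  holds
3) gcd(8, 5) = 1  holds
4) a + e = 8 + 27 = 35; 35 ≥ 33, bound 33 not met  fails
5) h = f = 5, not all different  fails
6) abs(18 - 5) = 13  holds
7) c = 25, b = 18; distinct  holds
8) f * d = 5 * 11 = 55, not 53  fails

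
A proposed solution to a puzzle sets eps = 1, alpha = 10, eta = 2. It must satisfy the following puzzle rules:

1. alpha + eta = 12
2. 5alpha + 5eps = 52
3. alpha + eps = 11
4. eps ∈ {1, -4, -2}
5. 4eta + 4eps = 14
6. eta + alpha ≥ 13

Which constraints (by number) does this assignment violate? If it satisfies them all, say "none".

No — constraints 2, 5, and 6 are not satisfied.

1. alpha + eta = 10 + 2 = 12  ✓
2. 5alpha + 5eps = 5(10) + 5(1) = 55, not 52  ✗
3. alpha + eps = 10 + 1 = 11  ✓
4. eps = 1 is in {1, -4, -2}  ✓
5. 4eta + 4eps = 4(2) + 4(1) = 12, not 14  ✗
6. eta + alpha = 2 + 10 = 12; 12 < 13, bound 13 not met  ✗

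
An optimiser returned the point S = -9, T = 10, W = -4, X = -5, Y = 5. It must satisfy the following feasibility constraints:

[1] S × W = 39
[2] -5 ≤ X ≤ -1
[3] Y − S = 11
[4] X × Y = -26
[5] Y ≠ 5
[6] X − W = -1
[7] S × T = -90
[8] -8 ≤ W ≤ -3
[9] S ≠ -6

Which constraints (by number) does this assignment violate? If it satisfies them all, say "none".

No — constraints 1, 3, 4, and 5 are not satisfied.

[1] S × W = -9 × (-4) = 36, not 39  ✗
[2] X = -5 lies in [-5, -1]  ✓
[3] Y − S = 5 − (-9) = 14, not 11  ✗
[4] X × Y = -5 × 5 = -25, not -26  ✗
[5] Y = 5, but 5 is required to differ  ✗
[6] X − W = -5 − (-4) = -1  ✓
[7] S × T = -9 × 10 = -90  ✓
[8] W = -4 lies in [-8, -3]  ✓
[9] S = -9, and -9 ≠ -6  ✓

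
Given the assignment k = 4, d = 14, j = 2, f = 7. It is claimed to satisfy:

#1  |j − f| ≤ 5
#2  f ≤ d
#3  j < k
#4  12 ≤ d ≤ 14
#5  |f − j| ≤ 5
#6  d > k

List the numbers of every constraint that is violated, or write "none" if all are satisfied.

#1 |2 − 7| = 5; 5 ≤ 5 — satisfied.
#2 f = 7, d = 14; 7 ≤ 14 — satisfied.
#3 j = 2, k = 4; 2 < 4 — satisfied.
#4 d = 14 lies in [12, 14] — satisfied.
#5 |7 − 2| = 5; 5 ≤ 5 — satisfied.
#6 d = 14, k = 4; 14 > 4 — satisfied.

The assignment satisfies every constraint.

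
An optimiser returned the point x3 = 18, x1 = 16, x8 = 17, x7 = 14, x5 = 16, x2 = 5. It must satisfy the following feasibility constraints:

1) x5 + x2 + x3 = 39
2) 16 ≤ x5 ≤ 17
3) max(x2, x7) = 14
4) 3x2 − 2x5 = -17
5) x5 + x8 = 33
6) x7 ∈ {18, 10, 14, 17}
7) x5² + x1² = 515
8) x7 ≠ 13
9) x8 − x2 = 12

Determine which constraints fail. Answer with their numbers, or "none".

1) x5 + x2 + x3 = 16 + 5 + 18 = 39  true
2) x5 = 16 lies in [16, 17]  true
3) max(5, 14) = 14  true
4) 3x2 − 2x5 = 3(5) − 2(16) = -17  true
5) x5 + x8 = 16 + 17 = 33  true
6) x7 = 14 is in {18, 10, 14, 17}  true
7) x5² + x1² = 16² + 16² = 256 + 256 = 512, not 515  false
8) x7 = 14, and 14 ≠ 13  true
9) x8 − x2 = 17 − 5 = 12  true

Constraint 7 is violated.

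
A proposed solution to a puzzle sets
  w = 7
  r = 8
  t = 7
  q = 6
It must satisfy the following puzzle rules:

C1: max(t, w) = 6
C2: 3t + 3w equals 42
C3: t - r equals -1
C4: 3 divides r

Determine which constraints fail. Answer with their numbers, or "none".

C1: max(7, 7) = 7, not 6 — violated.
C2: 3t + 3w = 3(7) + 3(7) = 42 — OK.
C3: t - r = 7 - 8 = -1 — OK.
C4: 8 = 3*2 + 2, so 3 does not divide 8 — violated.

The assignment fails constraints 1, 4.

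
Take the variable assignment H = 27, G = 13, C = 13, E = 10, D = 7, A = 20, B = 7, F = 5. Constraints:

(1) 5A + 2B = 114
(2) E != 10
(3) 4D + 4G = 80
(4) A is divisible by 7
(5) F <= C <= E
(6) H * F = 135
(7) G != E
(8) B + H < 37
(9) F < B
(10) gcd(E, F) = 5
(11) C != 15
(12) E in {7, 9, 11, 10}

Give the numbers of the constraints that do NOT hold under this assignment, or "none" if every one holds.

(1) 5A + 2B = 5(20) + 2(7) = 114 — OK.
(2) E = 10, but 10 is required to differ — violated.
(3) 4D + 4G = 4(7) + 4(13) = 80 — OK.
(4) 20 = 7*2 + 6, so 7 does not divide 20 — violated.
(5) values 5, 13, 10; C = 13 is not <= E = 10 — violated.
(6) H * F = 27 * 5 = 135 — OK.
(7) G = 13, E = 10; distinct — OK.
(8) B + H = 7 + 27 = 34; 34 < 37 — OK.
(9) F = 5, B = 7; 5 < 7 — OK.
(10) gcd(10, 5) = 5 — OK.
(11) C = 13, and 13 ≠ 15 — OK.
(12) E = 10 is in {7, 9, 11, 10} — OK.

Violated: 2, 4, 5.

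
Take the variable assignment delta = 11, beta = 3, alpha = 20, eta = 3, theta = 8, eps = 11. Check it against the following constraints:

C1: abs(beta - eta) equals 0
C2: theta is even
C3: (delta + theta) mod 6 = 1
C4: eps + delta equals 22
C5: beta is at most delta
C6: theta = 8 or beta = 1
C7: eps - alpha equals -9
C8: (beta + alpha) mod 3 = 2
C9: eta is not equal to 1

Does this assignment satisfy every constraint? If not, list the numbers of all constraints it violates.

C1: abs(3 - 3) = 0 — satisfied.
C2: theta = 8 is even — satisfied.
C3: delta + theta = 19; 19 mod 6 = 1 — satisfied.
C4: eps + delta = 11 + 11 = 22 — satisfied.
C5: beta = 3, delta = 11; 3 ≤ 11 — satisfied.
C6: theta = 8 = 8 (first disjunct) — satisfied.
C7: eps - alpha = 11 - 20 = -9 — satisfied.
C8: beta + alpha = 23; 23 mod 3 = 2 — satisfied.
C9: eta = 3, and 3 ≠ 1 — satisfied.

None — every constraint holds.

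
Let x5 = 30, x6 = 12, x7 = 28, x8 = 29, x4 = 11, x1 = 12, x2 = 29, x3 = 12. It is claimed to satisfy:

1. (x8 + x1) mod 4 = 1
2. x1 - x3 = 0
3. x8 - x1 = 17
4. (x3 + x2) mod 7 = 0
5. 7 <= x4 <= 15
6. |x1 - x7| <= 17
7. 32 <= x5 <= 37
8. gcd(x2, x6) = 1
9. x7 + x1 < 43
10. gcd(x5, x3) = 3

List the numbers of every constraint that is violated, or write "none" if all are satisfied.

1. x8 + x1 = 41; 41 mod 4 = 1  ✓
2. x1 - x3 = 12 - 12 = 0  ✓
3. x8 - x1 = 29 - 12 = 17  ✓
4. x3 + x2 = 41; 41 mod 7 = 6, not 0  ✗
5. x4 = 11 lies in [7, 15]  ✓
6. |12 - 28| = 16; 16 ≤ 17  ✓
7. x5 = 30 is outside [32, 37]  ✗
8. gcd(29, 12) = 1  ✓
9. x7 + x1 = 28 + 12 = 40; 40 < 43  ✓
10. gcd(30, 12) = 6, not 3  ✗

Violated: 4, 7, 10.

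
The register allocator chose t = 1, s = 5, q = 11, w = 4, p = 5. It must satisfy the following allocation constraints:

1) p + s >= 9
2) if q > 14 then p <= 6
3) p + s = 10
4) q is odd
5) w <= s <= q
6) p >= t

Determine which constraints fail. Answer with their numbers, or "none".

1) p + s = 5 + 5 = 10; 10 ≥ 9 — satisfied.
2) q = 11, not > 14; antecedent false, conditional vacuously true — satisfied.
3) p + s = 5 + 5 = 10 — satisfied.
4) q = 11 is odd — satisfied.
5) values 4 <= 5 <= 11 — satisfied.
6) p = 5, t = 1; 5 ≥ 1 — satisfied.

Yes — all constraints hold.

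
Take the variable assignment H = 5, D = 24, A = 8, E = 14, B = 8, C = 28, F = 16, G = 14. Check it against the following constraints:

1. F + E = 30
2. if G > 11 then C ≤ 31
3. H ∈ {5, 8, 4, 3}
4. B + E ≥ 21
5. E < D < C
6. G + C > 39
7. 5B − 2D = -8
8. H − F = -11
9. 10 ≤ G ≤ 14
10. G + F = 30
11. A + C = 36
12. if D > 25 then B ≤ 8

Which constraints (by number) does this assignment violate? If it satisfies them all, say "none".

1. F + E = 16 + 14 = 30 — satisfied.
2. G = 14 > 11, so we need C ≤ 31; C = 28 ≤ 31 — satisfied.
3. H = 5 is in {5, 8, 4, 3} — satisfied.
4. B + E = 8 + 14 = 22; 22 ≥ 21 — satisfied.
5. values 14 < 24 < 28 — satisfied.
6. G + C = 14 + 28 = 42; 42 > 39 — satisfied.
7. 5B − 2D = 5(8) − 2(24) = -8 — satisfied.
8. H − F = 5 − 16 = -11 — satisfied.
9. G = 14 lies in [10, 14] — satisfied.
10. G + F = 14 + 16 = 30 — satisfied.
11. A + C = 8 + 28 = 36 — satisfied.
12. D = 24, not > 25; antecedent false, conditional vacuously true — satisfied.

The assignment satisfies every constraint.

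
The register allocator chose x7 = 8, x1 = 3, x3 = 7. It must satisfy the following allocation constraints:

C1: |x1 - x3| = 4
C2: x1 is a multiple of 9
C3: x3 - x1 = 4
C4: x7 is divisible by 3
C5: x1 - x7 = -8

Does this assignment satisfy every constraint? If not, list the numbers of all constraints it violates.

C1: |3 - 7| = 4  holds
C2: 3 = 9*0 + 3, so 9 does not divide 3  fails
C3: x3 - x1 = 7 - 3 = 4  holds
C4: 8 = 3*2 + 2, so 3 does not divide 8  fails
C5: x1 - x7 = 3 - 8 = -5, not -8  fails

No — constraints 2, 4, and 5 are not satisfied.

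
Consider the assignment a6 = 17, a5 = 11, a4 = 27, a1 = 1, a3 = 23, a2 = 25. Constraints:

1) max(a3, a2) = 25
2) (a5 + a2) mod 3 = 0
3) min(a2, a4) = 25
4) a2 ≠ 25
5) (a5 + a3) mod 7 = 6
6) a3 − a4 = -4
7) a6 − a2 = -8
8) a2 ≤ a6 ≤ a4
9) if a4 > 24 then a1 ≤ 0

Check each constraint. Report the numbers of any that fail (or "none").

1) max(23, 25) = 25 — holds.
2) a5 + a2 = 36; 36 mod 3 = 0 — holds.
3) min(25, 27) = 25 — holds.
4) a2 = 25, but 25 is required to differ — does not hold.
5) a5 + a3 = 34; 34 mod 7 = 6 — holds.
6) a3 − a4 = 23 − 27 = -4 — holds.
7) a6 − a2 = 17 − 25 = -8 — holds.
8) values 25, 17, 27; a2 = 25 is not ≤ a6 = 17 — does not hold.
9) a4 = 27 > 24, so we need a1 ≤ 0; but a1 = 1 > 0 — does not hold.

No — constraints 4, 8, 9 are not satisfied.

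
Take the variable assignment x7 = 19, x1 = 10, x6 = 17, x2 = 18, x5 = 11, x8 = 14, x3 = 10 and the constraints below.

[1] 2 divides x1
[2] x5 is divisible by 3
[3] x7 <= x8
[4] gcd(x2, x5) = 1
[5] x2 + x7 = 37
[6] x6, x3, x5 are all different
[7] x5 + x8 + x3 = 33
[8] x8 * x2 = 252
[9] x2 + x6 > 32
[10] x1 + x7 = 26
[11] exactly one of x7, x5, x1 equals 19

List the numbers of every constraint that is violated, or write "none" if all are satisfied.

The assignment fails constraints 2, 3, 7, and 10.

[1] 10 / 2 = 5, so 2 divides 10 — satisfied.
[2] 11 = 3*3 + 2, so 3 does not divide 11 — violated.
[3] x7 = 19, x8 = 14; 19 > 14 (want ≤) — violated.
[4] gcd(18, 11) = 1 — satisfied.
[5] x2 + x7 = 18 + 19 = 37 — satisfied.
[6] values 17, 10, 11 are pairwise distinct — satisfied.
[7] x5 + x8 + x3 = 11 + 14 + 10 = 35, not 33 — violated.
[8] x8 * x2 = 14 * 18 = 252 — satisfied.
[9] x2 + x6 = 18 + 17 = 35; 35 > 32 — satisfied.
[10] x1 + x7 = 10 + 19 = 29, not 26 — violated.
[11] x7=19, x5=11, x1=10; 1 of them equals 19 — satisfied.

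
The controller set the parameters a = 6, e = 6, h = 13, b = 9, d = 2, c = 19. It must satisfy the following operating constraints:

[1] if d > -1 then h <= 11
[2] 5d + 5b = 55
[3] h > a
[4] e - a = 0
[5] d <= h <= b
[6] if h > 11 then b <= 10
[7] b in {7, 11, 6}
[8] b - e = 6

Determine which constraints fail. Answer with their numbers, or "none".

[1] d = 2 > -1, so we need h ≤ 11; but h = 13 > 11  fails
[2] 5d + 5b = 5(2) + 5(9) = 55  holds
[3] h = 13, a = 6; 13 > 6  holds
[4] e - a = 6 - 6 = 0  holds
[5] values 2, 13, 9; h = 13 is not <= b = 9  fails
[6] h = 13 > 11, so we need b ≤ 10; b = 9 ≤ 10  holds
[7] b = 9 is not in {7, 11, 6}  fails
[8] b - e = 9 - 6 = 3, not 6  fails

Constraints 1, 5, 7, and 8 are violated.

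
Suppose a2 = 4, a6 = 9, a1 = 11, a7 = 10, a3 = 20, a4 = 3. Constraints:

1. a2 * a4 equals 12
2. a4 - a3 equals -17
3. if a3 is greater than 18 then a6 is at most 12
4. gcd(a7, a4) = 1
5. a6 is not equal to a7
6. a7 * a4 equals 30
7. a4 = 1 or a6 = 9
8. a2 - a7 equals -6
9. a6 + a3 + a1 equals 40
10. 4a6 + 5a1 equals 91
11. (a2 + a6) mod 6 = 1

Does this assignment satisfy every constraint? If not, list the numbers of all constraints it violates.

1. a2 * a4 = 4 * 3 = 12 — satisfied.
2. a4 - a3 = 3 - 20 = -17 — satisfied.
3. a3 = 20 > 18, so we need a6 ≤ 12; a6 = 9 ≤ 12 — satisfied.
4. gcd(10, 3) = 1 — satisfied.
5. a6 = 9, a7 = 10; distinct — satisfied.
6. a7 * a4 = 10 * 3 = 30 — satisfied.
7. a4 = 3 ≠ 1, but a6 = 9 = 9 (second disjunct) — satisfied.
8. a2 - a7 = 4 - 10 = -6 — satisfied.
9. a6 + a3 + a1 = 9 + 20 + 11 = 40 — satisfied.
10. 4a6 + 5a1 = 4(9) + 5(11) = 91 — satisfied.
11. a2 + a6 = 13; 13 mod 6 = 1 — satisfied.

None — every constraint holds.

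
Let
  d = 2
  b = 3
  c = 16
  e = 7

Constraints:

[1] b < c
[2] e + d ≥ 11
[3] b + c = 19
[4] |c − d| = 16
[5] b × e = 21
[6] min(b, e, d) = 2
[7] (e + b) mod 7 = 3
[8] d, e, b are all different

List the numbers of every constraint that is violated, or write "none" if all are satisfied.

Constraints 2 and 4 are violated.

[1] b = 3, c = 16; 3 < 16 — holds.
[2] e + d = 7 + 2 = 9; 9 < 11, bound 11 not met — does not hold.
[3] b + c = 3 + 16 = 19 — holds.
[4] |16 − 2| = 14, not 16 — does not hold.
[5] b × e = 3 × 7 = 21 — holds.
[6] min(3, 7, 2) = 2 — holds.
[7] e + b = 10; 10 mod 7 = 3 — holds.
[8] values 2, 7, 3 are pairwise distinct — holds.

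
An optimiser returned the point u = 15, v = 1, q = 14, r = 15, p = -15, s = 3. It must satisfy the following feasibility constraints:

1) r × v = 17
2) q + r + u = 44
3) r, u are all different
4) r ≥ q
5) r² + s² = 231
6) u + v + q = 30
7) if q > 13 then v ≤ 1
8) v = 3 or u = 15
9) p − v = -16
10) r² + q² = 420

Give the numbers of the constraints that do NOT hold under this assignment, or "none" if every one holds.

The assignment fails constraints 1, 3, 5, and 10.

1) r × v = 15 × 1 = 15, not 17  false
2) q + r + u = 14 + 15 + 15 = 44  true
3) r = u = 15, not all different  false
4) r = 15, q = 14; 15 ≥ 14  true
5) r² + s² = 15² + 3² = 225 + 9 = 234, not 231  false
6) u + v + q = 15 + 1 + 14 = 30  true
7) q = 14 > 13, so we need v ≤ 1; v = 1 ≤ 1  true
8) v = 1 ≠ 3, but u = 15 = 15 (second disjunct)  true
9) p − v = -15 − 1 = -16  true
10) r² + q² = 15² + 14² = 225 + 196 = 421, not 420  false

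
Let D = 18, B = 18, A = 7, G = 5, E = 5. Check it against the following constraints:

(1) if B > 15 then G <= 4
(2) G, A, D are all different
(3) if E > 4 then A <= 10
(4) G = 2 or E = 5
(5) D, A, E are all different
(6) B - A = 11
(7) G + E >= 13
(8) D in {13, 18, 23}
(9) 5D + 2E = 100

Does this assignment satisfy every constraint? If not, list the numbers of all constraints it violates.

(1) B = 18 > 15, so we need G ≤ 4; but G = 5 > 4  ✗
(2) values 5, 7, 18 are pairwise distinct  ✓
(3) E = 5 > 4, so we need A ≤ 10; A = 7 ≤ 10  ✓
(4) G = 5 ≠ 2, but E = 5 = 5 (second disjunct)  ✓
(5) values 18, 7, 5 are pairwise distinct  ✓
(6) B - A = 18 - 7 = 11  ✓
(7) G + E = 5 + 5 = 10; 10 < 13, bound 13 not met  ✗
(8) D = 18 is in {13, 18, 23}  ✓
(9) 5D + 2E = 5(18) + 2(5) = 100  ✓

Constraints 1, 7 do not hold.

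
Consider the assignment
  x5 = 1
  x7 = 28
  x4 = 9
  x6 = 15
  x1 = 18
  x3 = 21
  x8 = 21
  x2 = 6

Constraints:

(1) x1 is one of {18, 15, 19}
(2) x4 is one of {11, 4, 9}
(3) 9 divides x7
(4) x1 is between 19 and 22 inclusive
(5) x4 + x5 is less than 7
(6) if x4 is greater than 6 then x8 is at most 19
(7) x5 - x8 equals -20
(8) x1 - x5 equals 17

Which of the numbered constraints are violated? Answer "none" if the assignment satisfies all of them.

(1) x1 = 18 is in {18, 15, 19} — satisfied.
(2) x4 = 9 is in {11, 4, 9} — satisfied.
(3) 28 = 9*3 + 1, so 9 does not divide 28 — violated.
(4) x1 = 18 is outside [19, 22] — violated.
(5) x4 + x5 = 9 + 1 = 10; 10 ≥ 7, bound 7 not met — violated.
(6) x4 = 9 > 6, so we need x8 ≤ 19; but x8 = 21 > 19 — violated.
(7) x5 - x8 = 1 - 21 = -20 — satisfied.
(8) x1 - x5 = 18 - 1 = 17 — satisfied.

Violated: 3, 4, 5, and 6.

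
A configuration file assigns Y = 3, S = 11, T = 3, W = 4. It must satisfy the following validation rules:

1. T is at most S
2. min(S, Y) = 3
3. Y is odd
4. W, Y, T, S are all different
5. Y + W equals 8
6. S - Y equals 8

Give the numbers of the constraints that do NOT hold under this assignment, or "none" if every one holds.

1. T = 3, S = 11; 3 ≤ 11  true
2. min(11, 3) = 3  true
3. Y = 3 is odd  true
4. Y = T = 3, not all different  false
5. Y + W = 3 + 4 = 7, not 8  false
6. S - Y = 11 - 3 = 8  true

The assignment fails constraints 4 and 5.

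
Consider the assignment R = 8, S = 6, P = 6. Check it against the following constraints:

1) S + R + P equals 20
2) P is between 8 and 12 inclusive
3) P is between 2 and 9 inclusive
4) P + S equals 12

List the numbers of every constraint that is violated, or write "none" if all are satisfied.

The assignment fails constraint 2.

1) S + R + P = 6 + 8 + 6 = 20 — holds.
2) P = 6 is outside [8, 12] — does not hold.
3) P = 6 lies in [2, 9] — holds.
4) P + S = 6 + 6 = 12 — holds.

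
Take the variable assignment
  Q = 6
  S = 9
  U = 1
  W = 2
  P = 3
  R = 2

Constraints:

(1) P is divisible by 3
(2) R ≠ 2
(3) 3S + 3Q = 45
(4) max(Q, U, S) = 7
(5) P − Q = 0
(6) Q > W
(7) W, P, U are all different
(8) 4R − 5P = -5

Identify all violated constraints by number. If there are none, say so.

(1) 3 / 3 = 1, so 3 divides 3  true
(2) R = 2, but 2 is required to differ  false
(3) 3S + 3Q = 3(9) + 3(6) = 45  true
(4) max(6, 1, 9) = 9, not 7  false
(5) P − Q = 3 − 6 = -3, not 0  false
(6) Q = 6, W = 2; 6 > 2  true
(7) values 2, 3, 1 are pairwise distinct  true
(8) 4R − 5P = 4(2) − 5(3) = -7, not -5  false

Constraints 2, 4, 5, and 8 are violated.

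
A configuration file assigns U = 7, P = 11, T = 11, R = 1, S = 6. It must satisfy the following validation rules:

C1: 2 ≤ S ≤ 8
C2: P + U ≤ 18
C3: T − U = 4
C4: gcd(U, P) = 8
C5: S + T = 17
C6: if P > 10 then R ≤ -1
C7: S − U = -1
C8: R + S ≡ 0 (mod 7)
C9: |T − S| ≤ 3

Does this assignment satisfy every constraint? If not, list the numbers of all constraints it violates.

Violated: 4, 6, and 9.

C1: S = 6 lies in [2, 8] — holds.
C2: P + U = 11 + 7 = 18; 18 ≤ 18 — holds.
C3: T − U = 11 − 7 = 4 — holds.
C4: gcd(7, 11) = 1, not 8 — fails.
C5: S + T = 6 + 11 = 17 — holds.
C6: P = 11 > 10, so we need R ≤ -1; but R = 1 > -1 — fails.
C7: S − U = 6 − 7 = -1 — holds.
C8: R + S = 7; 7 mod 7 = 0 — holds.
C9: |11 − 6| = 5; 5 > 3, exceeds bound 3 — fails.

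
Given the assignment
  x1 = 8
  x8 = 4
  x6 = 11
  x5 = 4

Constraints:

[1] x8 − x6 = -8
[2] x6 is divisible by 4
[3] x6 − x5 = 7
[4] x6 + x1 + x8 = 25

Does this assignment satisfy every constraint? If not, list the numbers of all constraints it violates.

[1] x8 − x6 = 4 − 11 = -7, not -8 — violated.
[2] 11 = 4×2 + 3, so 4 does not divide 11 — violated.
[3] x6 − x5 = 11 − 4 = 7 — satisfied.
[4] x6 + x1 + x8 = 11 + 8 + 4 = 23, not 25 — violated.

Violated: 1, 2, 4.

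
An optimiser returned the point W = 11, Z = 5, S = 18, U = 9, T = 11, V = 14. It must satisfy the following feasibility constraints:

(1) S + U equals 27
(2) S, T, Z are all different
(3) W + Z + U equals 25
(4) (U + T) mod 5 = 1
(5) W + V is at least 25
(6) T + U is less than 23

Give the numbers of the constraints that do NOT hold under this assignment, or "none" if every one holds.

The assignment fails constraint 4.

(1) S + U = 18 + 9 = 27 — OK.
(2) values 18, 11, 5 are pairwise distinct — OK.
(3) W + Z + U = 11 + 5 + 9 = 25 — OK.
(4) U + T = 20; 20 mod 5 = 0, not 1 — violated.
(5) W + V = 11 + 14 = 25; 25 ≥ 25 — OK.
(6) T + U = 11 + 9 = 20; 20 < 23 — OK.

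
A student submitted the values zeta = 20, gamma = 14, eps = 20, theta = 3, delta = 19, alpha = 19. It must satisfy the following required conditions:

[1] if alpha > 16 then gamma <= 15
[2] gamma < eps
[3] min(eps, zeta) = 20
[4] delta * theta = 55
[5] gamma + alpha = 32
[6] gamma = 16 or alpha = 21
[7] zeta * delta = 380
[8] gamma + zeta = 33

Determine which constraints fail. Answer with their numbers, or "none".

Violated: 4, 5, 6, and 8.

[1] alpha = 19 > 16, so we need gamma ≤ 15; gamma = 14 ≤ 15  yes
[2] gamma = 14, eps = 20; 14 < 20  yes
[3] min(20, 20) = 20  yes
[4] delta * theta = 19 * 3 = 57, not 55  no
[5] gamma + alpha = 14 + 19 = 33, not 32  no
[6] gamma = 14 ≠ 16 and alpha = 19 ≠ 21; both disjuncts false  no
[7] zeta * delta = 20 * 19 = 380  yes
[8] gamma + zeta = 14 + 20 = 34, not 33  no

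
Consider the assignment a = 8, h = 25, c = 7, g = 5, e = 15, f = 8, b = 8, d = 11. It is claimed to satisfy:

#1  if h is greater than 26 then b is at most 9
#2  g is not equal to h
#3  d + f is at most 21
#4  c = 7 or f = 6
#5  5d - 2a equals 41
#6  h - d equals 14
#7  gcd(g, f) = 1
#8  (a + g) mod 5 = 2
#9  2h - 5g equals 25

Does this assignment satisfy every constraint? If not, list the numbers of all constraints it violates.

#1 h = 25, not > 26; antecedent false, conditional vacuously true  yes
#2 g = 5, h = 25; distinct  yes
#3 d + f = 11 + 8 = 19; 19 ≤ 21  yes
#4 c = 7 = 7 (first disjunct)  yes
#5 5d - 2a = 5(11) - 2(8) = 39, not 41  no
#6 h - d = 25 - 11 = 14  yes
#7 gcd(5, 8) = 1  yes
#8 a + g = 13; 13 mod 5 = 3, not 2  no
#9 2h - 5g = 2(25) - 5(5) = 25  yes

Violated: 5, 8.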